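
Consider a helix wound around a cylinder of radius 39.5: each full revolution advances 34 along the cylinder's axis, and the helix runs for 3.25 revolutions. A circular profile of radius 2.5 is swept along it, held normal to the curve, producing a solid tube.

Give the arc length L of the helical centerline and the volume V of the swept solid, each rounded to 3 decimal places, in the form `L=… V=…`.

L=814.138 V=15985.556

2πR = 2π·39.5 = 248.185820
per-turn = √(248.185820² + 34²) = √(61596.2011 + 1156) = √62752.2011 = 250.503894
L = 3.25 × 250.503894 = 814.137657
V = π·2.5² × L = 19.634954 × 814.137657 = 15985.555505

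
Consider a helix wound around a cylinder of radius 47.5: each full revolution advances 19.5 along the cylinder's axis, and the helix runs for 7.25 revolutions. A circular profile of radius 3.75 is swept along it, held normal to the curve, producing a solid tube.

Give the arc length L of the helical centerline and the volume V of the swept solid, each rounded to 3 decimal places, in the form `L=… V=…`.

2πR = 2π·47.5 = 298.451302
per-turn = √(298.451302² + 19.5²) = √(89073.1797 + 380.25) = √89453.4297 = 299.087662
L = 7.25 × 299.087662 = 2168.385551
V = π·3.75² × L = 44.178647 × 2168.385551 = 95796.339167

L=2168.386 V=95796.339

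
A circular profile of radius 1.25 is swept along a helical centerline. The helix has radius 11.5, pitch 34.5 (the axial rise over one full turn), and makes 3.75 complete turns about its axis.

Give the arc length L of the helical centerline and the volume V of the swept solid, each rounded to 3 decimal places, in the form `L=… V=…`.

L=300.264 V=1473.918

2πR = 2π·11.5 = 72.256631
per-turn = √(72.256631² + 34.5²) = √(5221.0207 + 1190.25) = √6411.2707 = 80.070411
L = 3.75 × 80.070411 = 300.264041
V = π·1.25² × L = 4.908739 × 300.264041 = 1473.917667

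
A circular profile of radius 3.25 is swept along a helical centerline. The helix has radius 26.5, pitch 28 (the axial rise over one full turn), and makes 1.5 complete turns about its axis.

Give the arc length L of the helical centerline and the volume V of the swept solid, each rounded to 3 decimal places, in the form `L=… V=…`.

2πR = 2π·26.5 = 166.504411
per-turn = √(166.504411² + 28²) = √(27723.7188 + 784) = √28507.7188 = 168.842290
L = 1.5 × 168.842290 = 253.263434
V = π·3.25² × L = 33.183072 × 253.263434 = 8404.058882

L=253.263 V=8404.059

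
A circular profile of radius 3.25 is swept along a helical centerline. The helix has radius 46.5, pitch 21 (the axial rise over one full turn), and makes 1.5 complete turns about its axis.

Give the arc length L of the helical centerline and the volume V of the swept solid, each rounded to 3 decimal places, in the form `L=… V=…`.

L=439.383 V=14580.070

2πR = 2π·46.5 = 292.168117
per-turn = √(292.168117² + 21²) = √(85362.2085 + 441) = √85803.2085 = 292.921847
L = 1.5 × 292.921847 = 439.382771
V = π·3.25² × L = 33.183072 × 439.382771 = 14580.070288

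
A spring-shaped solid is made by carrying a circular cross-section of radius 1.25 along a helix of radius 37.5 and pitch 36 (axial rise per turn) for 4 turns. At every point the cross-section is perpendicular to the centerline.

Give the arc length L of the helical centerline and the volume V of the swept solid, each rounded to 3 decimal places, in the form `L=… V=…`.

L=953.415 V=4680.066

2πR = 2π·37.5 = 235.619449
per-turn = √(235.619449² + 36²) = √(55516.5248 + 1296) = √56812.5248 = 238.353781
L = 4 × 238.353781 = 953.415123
V = π·1.25² × L = 4.908739 × 953.415123 = 4680.065539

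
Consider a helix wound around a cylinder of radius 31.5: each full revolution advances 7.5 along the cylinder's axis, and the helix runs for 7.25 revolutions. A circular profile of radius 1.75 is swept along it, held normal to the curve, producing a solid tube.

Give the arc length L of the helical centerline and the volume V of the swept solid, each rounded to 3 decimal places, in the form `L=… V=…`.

2πR = 2π·31.5 = 197.920337
per-turn = √(197.920337² + 7.5²) = √(39172.4599 + 56.25) = √39228.7099 = 198.062389
L = 7.25 × 198.062389 = 1435.952319
V = π·1.75² × L = 9.621128 × 1435.952319 = 13815.480347

L=1435.952 V=13815.480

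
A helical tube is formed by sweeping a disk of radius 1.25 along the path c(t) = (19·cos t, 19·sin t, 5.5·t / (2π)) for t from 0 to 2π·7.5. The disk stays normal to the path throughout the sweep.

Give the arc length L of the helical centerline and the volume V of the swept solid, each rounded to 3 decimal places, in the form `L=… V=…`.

L=896.304 V=4399.720

2πR = 2π·19 = 119.380521
per-turn = √(119.380521² + 5.5²) = √(14251.7088 + 30.25) = √14281.9588 = 119.507149
L = 7.5 × 119.507149 = 896.303620
V = π·1.25² × L = 4.908739 × 896.303620 = 4399.720108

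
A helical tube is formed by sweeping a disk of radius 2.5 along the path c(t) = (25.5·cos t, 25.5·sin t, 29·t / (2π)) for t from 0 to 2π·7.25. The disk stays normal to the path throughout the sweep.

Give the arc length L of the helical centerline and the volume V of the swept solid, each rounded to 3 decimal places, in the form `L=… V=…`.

2πR = 2π·25.5 = 160.221225
per-turn = √(160.221225² + 29²) = √(25670.8410 + 841) = √26511.8410 = 162.824571
L = 7.25 × 162.824571 = 1180.478143
V = π·2.5² × L = 19.634954 × 1180.478143 = 23178.634127

L=1180.478 V=23178.634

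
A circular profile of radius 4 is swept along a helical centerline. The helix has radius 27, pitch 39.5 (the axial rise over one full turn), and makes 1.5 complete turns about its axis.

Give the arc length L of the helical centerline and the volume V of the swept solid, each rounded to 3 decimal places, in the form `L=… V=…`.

L=261.276 V=13133.153

2πR = 2π·27 = 169.646003
per-turn = √(169.646003² + 39.5²) = √(28779.7664 + 1560.25) = √30340.0164 = 174.183858
L = 1.5 × 174.183858 = 261.275787
V = π·4² × L = 50.265482 × 261.275787 = 13133.153498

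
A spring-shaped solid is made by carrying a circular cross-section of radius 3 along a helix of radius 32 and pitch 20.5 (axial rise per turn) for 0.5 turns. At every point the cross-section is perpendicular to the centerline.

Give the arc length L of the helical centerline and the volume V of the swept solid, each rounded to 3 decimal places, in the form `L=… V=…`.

L=101.052 V=2857.182

2πR = 2π·32 = 201.061930
per-turn = √(201.061930² + 20.5²) = √(40425.8996 + 420.25) = √40846.1496 = 202.104304
L = 0.5 × 202.104304 = 101.052152
V = π·3² × L = 28.274334 × 101.052152 = 2857.182283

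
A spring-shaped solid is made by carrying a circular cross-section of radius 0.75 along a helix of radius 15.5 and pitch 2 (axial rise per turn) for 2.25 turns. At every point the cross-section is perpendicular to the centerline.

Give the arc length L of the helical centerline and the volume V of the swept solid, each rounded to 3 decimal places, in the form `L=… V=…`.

L=219.172 V=387.309

2πR = 2π·15.5 = 97.389372
per-turn = √(97.389372² + 2²) = √(9484.6898 + 4) = √9488.6898 = 97.409906
L = 2.25 × 97.409906 = 219.172289
V = π·0.75² × L = 1.767146 × 219.172289 = 387.309405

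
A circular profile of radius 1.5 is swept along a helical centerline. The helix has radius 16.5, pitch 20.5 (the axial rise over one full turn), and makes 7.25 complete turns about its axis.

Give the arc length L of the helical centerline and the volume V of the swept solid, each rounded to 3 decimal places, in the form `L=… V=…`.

2πR = 2π·16.5 = 103.672558
per-turn = √(103.672558² + 20.5²) = √(10747.9992 + 420.25) = √11168.2492 = 105.679938
L = 7.25 × 105.679938 = 766.179547
V = π·1.5² × L = 7.068583 × 766.179547 = 5415.804081

L=766.180 V=5415.804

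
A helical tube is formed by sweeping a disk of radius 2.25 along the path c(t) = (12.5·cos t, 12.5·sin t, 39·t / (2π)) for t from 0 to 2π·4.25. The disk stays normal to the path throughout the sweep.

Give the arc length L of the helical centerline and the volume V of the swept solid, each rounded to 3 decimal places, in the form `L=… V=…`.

2πR = 2π·12.5 = 78.539816
per-turn = √(78.539816² + 39²) = √(6168.5028 + 1521) = √7689.5028 = 87.689810
L = 4.25 × 87.689810 = 372.681692
V = π·2.25² × L = 15.904313 × 372.681692 = 5927.246205

L=372.682 V=5927.246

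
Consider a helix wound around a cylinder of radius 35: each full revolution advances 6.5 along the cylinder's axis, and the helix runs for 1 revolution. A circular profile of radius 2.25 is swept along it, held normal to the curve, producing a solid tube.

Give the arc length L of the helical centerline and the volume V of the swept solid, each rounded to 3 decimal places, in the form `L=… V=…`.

L=220.008 V=3499.069

2πR = 2π·35 = 219.911486
per-turn = √(219.911486² + 6.5²) = √(48361.0616 + 42.25) = √48403.3116 = 220.007526
L = 1 × 220.007526 = 220.007526
V = π·2.25² × L = 15.904313 × 220.007526 = 3499.068516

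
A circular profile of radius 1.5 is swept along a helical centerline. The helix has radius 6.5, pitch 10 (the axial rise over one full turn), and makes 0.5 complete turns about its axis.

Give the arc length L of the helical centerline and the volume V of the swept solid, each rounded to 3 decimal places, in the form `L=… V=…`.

2πR = 2π·6.5 = 40.840704
per-turn = √(40.840704² + 10²) = √(1667.9631 + 100) = √1767.9631 = 42.047154
L = 0.5 × 42.047154 = 21.023577
V = π·1.5² × L = 7.068583 × 21.023577 = 148.606908

L=21.024 V=148.607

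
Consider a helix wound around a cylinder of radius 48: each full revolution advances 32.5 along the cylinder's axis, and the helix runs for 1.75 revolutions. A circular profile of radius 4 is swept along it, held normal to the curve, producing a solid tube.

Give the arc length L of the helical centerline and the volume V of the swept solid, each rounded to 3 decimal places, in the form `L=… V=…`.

2πR = 2π·48 = 301.592895
per-turn = √(301.592895² + 32.5²) = √(90958.2742 + 1056.25) = √92014.5242 = 303.338959
L = 1.75 × 303.338959 = 530.843179
V = π·4² × L = 50.265482 × 530.843179 = 26683.088480

L=530.843 V=26683.088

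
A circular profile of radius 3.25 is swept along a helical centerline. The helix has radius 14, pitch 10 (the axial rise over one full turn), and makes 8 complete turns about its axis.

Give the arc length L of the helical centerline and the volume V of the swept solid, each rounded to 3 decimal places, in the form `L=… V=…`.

2πR = 2π·14 = 87.964594
per-turn = √(87.964594² + 10²) = √(7737.7699 + 100) = √7837.7699 = 88.531180
L = 8 × 88.531180 = 708.249441
V = π·3.25² × L = 33.183072 × 708.249441 = 23501.892475

L=708.249 V=23501.892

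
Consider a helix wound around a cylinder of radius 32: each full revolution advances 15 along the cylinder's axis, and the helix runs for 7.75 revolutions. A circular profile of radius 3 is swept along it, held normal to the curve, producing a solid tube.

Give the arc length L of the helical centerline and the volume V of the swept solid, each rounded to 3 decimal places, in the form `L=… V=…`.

2πR = 2π·32 = 201.061930
per-turn = √(201.061930² + 15²) = √(40425.8996 + 225) = √40650.8996 = 201.620683
L = 7.75 × 201.620683 = 1562.560290
V = π·3² × L = 28.274334 × 1562.560290 = 44180.351341

L=1562.560 V=44180.351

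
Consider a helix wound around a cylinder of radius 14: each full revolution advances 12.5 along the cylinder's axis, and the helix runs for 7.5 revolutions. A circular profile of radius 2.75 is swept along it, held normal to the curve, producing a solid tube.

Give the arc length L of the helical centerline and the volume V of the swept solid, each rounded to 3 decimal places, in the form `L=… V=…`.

2πR = 2π·14 = 87.964594
per-turn = √(87.964594² + 12.5²) = √(7737.7699 + 156.25) = √7894.0199 = 88.848297
L = 7.5 × 88.848297 = 666.362226
V = π·2.75² × L = 23.758294 × 666.362226 = 15831.629977

L=666.362 V=15831.630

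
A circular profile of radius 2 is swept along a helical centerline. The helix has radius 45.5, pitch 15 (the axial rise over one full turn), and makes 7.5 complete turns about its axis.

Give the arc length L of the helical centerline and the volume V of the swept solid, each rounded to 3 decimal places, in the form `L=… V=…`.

L=2147.086 V=26981.082

2πR = 2π·45.5 = 285.884931
per-turn = √(285.884931² + 15²) = √(81730.1940 + 225) = √81955.1940 = 286.278176
L = 7.5 × 286.278176 = 2147.086320
V = π·2² × L = 12.566371 × 2147.086320 = 26981.082437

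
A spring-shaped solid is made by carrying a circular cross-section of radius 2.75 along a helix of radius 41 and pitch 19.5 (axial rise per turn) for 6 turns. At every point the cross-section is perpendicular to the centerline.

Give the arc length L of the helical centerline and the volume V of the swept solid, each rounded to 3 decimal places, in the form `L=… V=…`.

2πR = 2π·41 = 257.610598
per-turn = √(257.610598² + 19.5²) = √(66363.2200 + 380.25) = √66743.4700 = 258.347576
L = 6 × 258.347576 = 1550.085456
V = π·2.75² × L = 23.758294 × 1550.085456 = 36827.386666

L=1550.085 V=36827.387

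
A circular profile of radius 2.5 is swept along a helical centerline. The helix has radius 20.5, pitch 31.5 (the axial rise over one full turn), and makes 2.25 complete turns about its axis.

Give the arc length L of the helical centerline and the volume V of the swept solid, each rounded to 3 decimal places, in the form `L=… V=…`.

2πR = 2π·20.5 = 128.805299
per-turn = √(128.805299² + 31.5²) = √(16590.8050 + 992.25) = √17583.0550 = 132.601112
L = 2.25 × 132.601112 = 298.352503
V = π·2.5² × L = 19.634954 × 298.352503 = 5858.137694

L=298.353 V=5858.138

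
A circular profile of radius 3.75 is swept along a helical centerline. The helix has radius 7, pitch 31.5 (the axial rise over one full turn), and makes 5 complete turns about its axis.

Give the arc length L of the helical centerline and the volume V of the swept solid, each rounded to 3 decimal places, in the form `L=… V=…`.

2πR = 2π·7 = 43.982297
per-turn = √(43.982297² + 31.5²) = √(1934.4425 + 992.25) = √2926.6925 = 54.098914
L = 5 × 54.098914 = 270.494568
V = π·3.75² × L = 44.178647 × 270.494568 = 11950.083972

L=270.495 V=11950.084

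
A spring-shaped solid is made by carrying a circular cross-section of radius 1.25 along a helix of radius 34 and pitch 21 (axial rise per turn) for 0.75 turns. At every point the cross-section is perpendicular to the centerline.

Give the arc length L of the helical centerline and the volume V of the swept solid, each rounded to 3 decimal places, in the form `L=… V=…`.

L=160.993 V=790.275

2πR = 2π·34 = 213.628300
per-turn = √(213.628300² + 21²) = √(45637.0508 + 441) = √46078.0508 = 214.657986
L = 0.75 × 214.657986 = 160.993489
V = π·1.25² × L = 4.908739 × 160.993489 = 790.274942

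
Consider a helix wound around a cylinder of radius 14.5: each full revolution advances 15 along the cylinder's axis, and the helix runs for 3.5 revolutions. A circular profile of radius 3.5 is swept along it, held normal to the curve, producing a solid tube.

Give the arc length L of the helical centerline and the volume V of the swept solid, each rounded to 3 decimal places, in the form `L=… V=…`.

2πR = 2π·14.5 = 91.106187
per-turn = √(91.106187² + 15²) = √(8300.3373 + 225) = √8525.3373 = 92.332753
L = 3.5 × 92.332753 = 323.164636
V = π·3.5² × L = 38.484510 × 323.164636 = 12436.832667

L=323.165 V=12436.833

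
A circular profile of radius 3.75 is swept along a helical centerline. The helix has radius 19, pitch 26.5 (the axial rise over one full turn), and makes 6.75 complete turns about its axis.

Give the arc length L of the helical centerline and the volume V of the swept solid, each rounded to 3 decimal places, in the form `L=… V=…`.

2πR = 2π·19 = 119.380521
per-turn = √(119.380521² + 26.5²) = √(14251.7088 + 702.25) = √14953.9588 = 122.286380
L = 6.75 × 122.286380 = 825.433066
V = π·3.75² × L = 44.178647 × 825.433066 = 36466.515772

L=825.433 V=36466.516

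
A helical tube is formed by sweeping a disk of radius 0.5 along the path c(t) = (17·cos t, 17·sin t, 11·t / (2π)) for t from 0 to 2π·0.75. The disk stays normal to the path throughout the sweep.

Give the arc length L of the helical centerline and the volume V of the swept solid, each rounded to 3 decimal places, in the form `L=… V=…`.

L=80.534 V=63.251

2πR = 2π·17 = 106.814150
per-turn = √(106.814150² + 11²) = √(11409.2627 + 121) = √11530.2627 = 107.379061
L = 0.75 × 107.379061 = 80.534296
V = π·0.5² × L = 0.785398 × 80.534296 = 63.251488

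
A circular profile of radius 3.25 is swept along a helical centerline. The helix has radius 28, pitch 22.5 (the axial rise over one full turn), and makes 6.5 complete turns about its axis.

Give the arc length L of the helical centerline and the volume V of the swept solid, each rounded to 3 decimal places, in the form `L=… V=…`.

2πR = 2π·28 = 175.929189
per-turn = √(175.929189² + 22.5²) = √(30951.0794 + 506.25) = √31457.3294 = 177.362142
L = 6.5 × 177.362142 = 1152.853923
V = π·3.25² × L = 33.183072 × 1152.853923 = 38255.235190

L=1152.854 V=38255.235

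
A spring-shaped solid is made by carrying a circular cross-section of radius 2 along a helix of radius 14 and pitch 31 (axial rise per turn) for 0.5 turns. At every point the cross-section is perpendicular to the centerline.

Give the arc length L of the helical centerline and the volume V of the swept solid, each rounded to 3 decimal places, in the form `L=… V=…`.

L=46.634 V=586.015

2πR = 2π·14 = 87.964594
per-turn = √(87.964594² + 31²) = √(7737.7699 + 961) = √8698.7699 = 93.267196
L = 0.5 × 93.267196 = 46.633598
V = π·2² × L = 12.566371 × 46.633598 = 586.015076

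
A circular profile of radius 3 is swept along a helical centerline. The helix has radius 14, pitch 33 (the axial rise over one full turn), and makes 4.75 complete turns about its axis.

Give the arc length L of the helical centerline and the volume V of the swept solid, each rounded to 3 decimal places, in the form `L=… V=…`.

L=446.267 V=12617.895

2πR = 2π·14 = 87.964594
per-turn = √(87.964594² + 33²) = √(7737.7699 + 1089) = √8826.7699 = 93.950891
L = 4.75 × 93.950891 = 446.266730
V = π·3² × L = 28.274334 × 446.266730 = 12617.894539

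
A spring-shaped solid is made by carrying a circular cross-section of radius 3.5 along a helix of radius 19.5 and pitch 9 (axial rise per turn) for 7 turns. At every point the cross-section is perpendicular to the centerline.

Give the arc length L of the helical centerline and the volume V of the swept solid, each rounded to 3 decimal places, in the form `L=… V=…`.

L=859.966 V=33095.353

2πR = 2π·19.5 = 122.522113
per-turn = √(122.522113² + 9²) = √(15011.6683 + 81) = √15092.6683 = 122.852221
L = 7 × 122.852221 = 859.965550
V = π·3.5² × L = 38.484510 × 859.965550 = 33095.352797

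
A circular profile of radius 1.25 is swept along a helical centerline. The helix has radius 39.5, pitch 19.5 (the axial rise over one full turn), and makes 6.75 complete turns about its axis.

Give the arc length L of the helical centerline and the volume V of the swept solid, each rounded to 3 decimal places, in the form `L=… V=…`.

2πR = 2π·39.5 = 248.185820
per-turn = √(248.185820² + 19.5²) = √(61596.2011 + 380.25) = √61976.4511 = 248.950700
L = 6.75 × 248.950700 = 1680.417225
V = π·1.25² × L = 4.908739 × 1680.417225 = 8248.728767

L=1680.417 V=8248.729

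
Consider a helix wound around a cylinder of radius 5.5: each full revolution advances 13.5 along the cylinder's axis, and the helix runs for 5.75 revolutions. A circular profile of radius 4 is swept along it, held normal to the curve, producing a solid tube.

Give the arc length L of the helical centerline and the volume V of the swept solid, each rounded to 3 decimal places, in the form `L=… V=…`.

2πR = 2π·5.5 = 34.557519
per-turn = √(34.557519² + 13.5²) = √(1194.2221 + 182.25) = √1376.4721 = 37.100837
L = 5.75 × 37.100837 = 213.329815
V = π·4² × L = 50.265482 × 213.329815 = 10723.126063

L=213.330 V=10723.126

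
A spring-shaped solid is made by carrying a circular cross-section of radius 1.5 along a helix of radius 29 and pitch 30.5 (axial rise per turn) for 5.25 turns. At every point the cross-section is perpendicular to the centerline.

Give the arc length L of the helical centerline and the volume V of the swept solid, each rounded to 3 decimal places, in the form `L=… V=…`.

L=969.924 V=6855.987

2πR = 2π·29 = 182.212374
per-turn = √(182.212374² + 30.5²) = √(33201.3492 + 930.25) = √34131.5992 = 184.747393
L = 5.25 × 184.747393 = 969.923813
V = π·1.5² × L = 7.068583 × 969.923813 = 6855.987433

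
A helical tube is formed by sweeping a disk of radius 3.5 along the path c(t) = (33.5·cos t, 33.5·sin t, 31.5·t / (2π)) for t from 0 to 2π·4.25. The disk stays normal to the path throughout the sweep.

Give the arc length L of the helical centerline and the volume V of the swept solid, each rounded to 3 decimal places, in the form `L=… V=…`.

L=904.530 V=34810.411

2πR = 2π·33.5 = 210.486708
per-turn = √(210.486708² + 31.5²) = √(44304.6542 + 992.25) = √45296.9042 = 212.830694
L = 4.25 × 212.830694 = 904.530448
V = π·3.5² × L = 38.484510 × 904.530448 = 34810.411077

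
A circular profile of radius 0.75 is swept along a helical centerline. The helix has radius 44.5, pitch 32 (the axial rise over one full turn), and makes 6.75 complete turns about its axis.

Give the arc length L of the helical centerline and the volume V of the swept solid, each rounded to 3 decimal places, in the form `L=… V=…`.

L=1899.632 V=3356.927

2πR = 2π·44.5 = 279.601746
per-turn = √(279.601746² + 32²) = √(78177.1365 + 1024) = √79201.1365 = 281.426965
L = 6.75 × 281.426965 = 1899.632012
V = π·0.75² × L = 1.767146 × 1899.632012 = 3356.926860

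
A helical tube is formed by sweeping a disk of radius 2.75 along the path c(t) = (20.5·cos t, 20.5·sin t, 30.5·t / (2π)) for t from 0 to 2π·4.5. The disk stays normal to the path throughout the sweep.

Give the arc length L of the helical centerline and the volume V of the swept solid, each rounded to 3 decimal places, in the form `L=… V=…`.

L=595.652 V=14151.677

2πR = 2π·20.5 = 128.805299
per-turn = √(128.805299² + 30.5²) = √(16590.8050 + 930.25) = √17521.0550 = 132.367122
L = 4.5 × 132.367122 = 595.652049
V = π·2.75² × L = 23.758294 × 595.652049 = 14151.676770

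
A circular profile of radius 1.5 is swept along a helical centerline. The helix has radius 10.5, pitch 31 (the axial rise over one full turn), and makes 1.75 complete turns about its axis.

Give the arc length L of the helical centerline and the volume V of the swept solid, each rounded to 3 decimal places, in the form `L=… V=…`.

L=127.564 V=901.697

2πR = 2π·10.5 = 65.973446
per-turn = √(65.973446² + 31²) = √(4352.4955 + 961) = √5313.4955 = 72.893728
L = 1.75 × 72.893728 = 127.564024
V = π·1.5² × L = 7.068583 × 127.564024 = 901.696948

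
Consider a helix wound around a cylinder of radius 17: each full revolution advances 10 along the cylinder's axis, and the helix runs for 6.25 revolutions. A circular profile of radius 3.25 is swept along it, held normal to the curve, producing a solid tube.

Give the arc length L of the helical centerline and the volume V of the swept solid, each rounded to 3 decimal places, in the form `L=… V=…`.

L=670.508 V=22249.506

2πR = 2π·17 = 106.814150
per-turn = √(106.814150² + 10²) = √(11409.2627 + 100) = √11509.2627 = 107.281232
L = 6.25 × 107.281232 = 670.507698
V = π·3.25² × L = 33.183072 × 670.507698 = 22249.505506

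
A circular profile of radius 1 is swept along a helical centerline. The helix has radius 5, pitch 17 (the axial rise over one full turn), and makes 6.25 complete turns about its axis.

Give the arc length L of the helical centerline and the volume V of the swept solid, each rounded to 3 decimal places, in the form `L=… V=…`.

L=223.254 V=701.372

2πR = 2π·5 = 31.415927
per-turn = √(31.415927² + 17²) = √(986.9604 + 289) = √1275.9604 = 35.720588
L = 6.25 × 35.720588 = 223.253678
V = π·1² × L = 3.141593 × 223.253678 = 701.372114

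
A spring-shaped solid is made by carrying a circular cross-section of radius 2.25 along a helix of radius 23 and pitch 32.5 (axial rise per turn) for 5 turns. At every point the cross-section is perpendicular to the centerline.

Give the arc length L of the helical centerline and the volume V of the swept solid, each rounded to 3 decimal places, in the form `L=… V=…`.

L=740.613 V=11778.948

2πR = 2π·23 = 144.513262
per-turn = √(144.513262² + 32.5²) = √(20884.0829 + 1056.25) = √21940.3329 = 148.122695
L = 5 × 148.122695 = 740.613477
V = π·2.25² × L = 15.904313 × 740.613477 = 11778.948414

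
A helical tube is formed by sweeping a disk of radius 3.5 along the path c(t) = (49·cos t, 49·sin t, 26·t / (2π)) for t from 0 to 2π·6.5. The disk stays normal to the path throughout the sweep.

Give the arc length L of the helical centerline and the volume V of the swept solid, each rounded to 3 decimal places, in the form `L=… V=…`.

2πR = 2π·49 = 307.876080
per-turn = √(307.876080² + 26²) = √(94787.6807 + 676) = √95463.6807 = 308.971974
L = 6.5 × 308.971974 = 2008.317830
V = π·3.5² × L = 38.484510 × 2008.317830 = 77289.127643

L=2008.318 V=77289.128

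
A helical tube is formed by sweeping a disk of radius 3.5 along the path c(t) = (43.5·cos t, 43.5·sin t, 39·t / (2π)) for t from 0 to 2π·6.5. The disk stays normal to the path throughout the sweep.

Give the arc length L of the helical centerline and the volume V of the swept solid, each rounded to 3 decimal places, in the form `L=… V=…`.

L=1794.566 V=69062.976

2πR = 2π·43.5 = 273.318561
per-turn = √(273.318561² + 39²) = √(74703.0357 + 1521) = √76224.0357 = 276.087008
L = 6.5 × 276.087008 = 1794.565549
V = π·3.5² × L = 38.484510 × 1794.565549 = 69062.975819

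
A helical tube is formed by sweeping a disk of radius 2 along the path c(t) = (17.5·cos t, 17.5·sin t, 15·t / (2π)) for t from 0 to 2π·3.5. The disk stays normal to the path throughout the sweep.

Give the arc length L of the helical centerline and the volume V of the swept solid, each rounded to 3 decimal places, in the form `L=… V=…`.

L=388.410 V=4880.899

2πR = 2π·17.5 = 109.955743
per-turn = √(109.955743² + 15²) = √(12090.2654 + 225) = √12315.2654 = 110.974165
L = 3.5 × 110.974165 = 388.409579
V = π·2² × L = 12.566371 × 388.409579 = 4880.898720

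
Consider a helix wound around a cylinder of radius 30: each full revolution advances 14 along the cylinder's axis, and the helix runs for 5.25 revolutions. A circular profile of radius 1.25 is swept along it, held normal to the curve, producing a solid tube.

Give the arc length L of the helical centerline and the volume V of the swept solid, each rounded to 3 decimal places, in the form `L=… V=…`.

L=992.327 V=4871.076

2πR = 2π·30 = 188.495559
per-turn = √(188.495559² + 14²) = √(35530.5758 + 196) = √35726.5758 = 189.014750
L = 5.25 × 189.014750 = 992.327439
V = π·1.25² × L = 4.908739 × 992.327439 = 4871.075927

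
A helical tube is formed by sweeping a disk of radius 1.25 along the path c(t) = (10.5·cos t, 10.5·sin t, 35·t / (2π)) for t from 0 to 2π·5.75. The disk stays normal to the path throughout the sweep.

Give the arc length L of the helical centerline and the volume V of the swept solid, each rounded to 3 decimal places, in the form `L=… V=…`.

L=429.425 V=2107.936

2πR = 2π·10.5 = 65.973446
per-turn = √(65.973446² + 35²) = √(4352.4955 + 1225) = √5577.4955 = 74.682632
L = 5.75 × 74.682632 = 429.425135
V = π·1.25² × L = 4.908739 × 429.425135 = 2107.935701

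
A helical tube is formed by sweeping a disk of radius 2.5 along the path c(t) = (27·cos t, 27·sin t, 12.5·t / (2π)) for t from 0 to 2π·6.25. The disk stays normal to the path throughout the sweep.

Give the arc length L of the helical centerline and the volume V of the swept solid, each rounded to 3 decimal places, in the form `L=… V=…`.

2πR = 2π·27 = 169.646003
per-turn = √(169.646003² + 12.5²) = √(28779.7664 + 156.25) = √28936.0164 = 170.105898
L = 6.25 × 170.105898 = 1063.161861
V = π·2.5² × L = 19.634954 × 1063.161861 = 20875.134319

L=1063.162 V=20875.134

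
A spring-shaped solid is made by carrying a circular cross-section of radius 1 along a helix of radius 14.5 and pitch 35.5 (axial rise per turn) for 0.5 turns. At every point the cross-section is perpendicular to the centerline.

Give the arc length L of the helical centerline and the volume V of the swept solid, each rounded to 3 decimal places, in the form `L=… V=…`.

2πR = 2π·14.5 = 91.106187
per-turn = √(91.106187² + 35.5²) = √(8300.3373 + 1260.25) = √9560.5873 = 97.778256
L = 0.5 × 97.778256 = 48.889128
V = π·1² × L = 3.141593 × 48.889128 = 153.589725

L=48.889 V=153.590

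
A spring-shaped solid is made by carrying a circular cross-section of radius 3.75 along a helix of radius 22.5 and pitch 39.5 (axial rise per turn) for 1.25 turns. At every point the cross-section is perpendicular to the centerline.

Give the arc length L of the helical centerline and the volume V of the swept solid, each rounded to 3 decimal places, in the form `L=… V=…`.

L=183.483 V=8106.022

2πR = 2π·22.5 = 141.371669
per-turn = √(141.371669² + 39.5²) = √(19985.9489 + 1560.25) = √21546.1989 = 146.786235
L = 1.25 × 146.786235 = 183.482794
V = π·3.75² × L = 44.178647 × 183.482794 = 8106.021543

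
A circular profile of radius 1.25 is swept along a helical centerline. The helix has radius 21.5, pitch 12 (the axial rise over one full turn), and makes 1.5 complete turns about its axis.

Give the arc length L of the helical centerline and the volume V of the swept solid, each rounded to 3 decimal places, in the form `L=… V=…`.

L=203.431 V=998.588

2πR = 2π·21.5 = 135.088484
per-turn = √(135.088484² + 12²) = √(18248.8985 + 144) = √18392.8985 = 135.620421
L = 1.5 × 135.620421 = 203.430631
V = π·1.25² × L = 4.908739 × 203.430631 = 998.587776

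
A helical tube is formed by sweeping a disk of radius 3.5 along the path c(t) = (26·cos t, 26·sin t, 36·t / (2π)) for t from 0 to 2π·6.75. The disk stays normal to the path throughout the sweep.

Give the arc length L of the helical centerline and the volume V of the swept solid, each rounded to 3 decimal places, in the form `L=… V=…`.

L=1129.156 V=43455.030

2πR = 2π·26 = 163.362818
per-turn = √(163.362818² + 36²) = √(26687.4103 + 1296) = √27983.4103 = 167.282427
L = 6.75 × 167.282427 = 1129.156381
V = π·3.5² × L = 38.484510 × 1129.156381 = 43455.030028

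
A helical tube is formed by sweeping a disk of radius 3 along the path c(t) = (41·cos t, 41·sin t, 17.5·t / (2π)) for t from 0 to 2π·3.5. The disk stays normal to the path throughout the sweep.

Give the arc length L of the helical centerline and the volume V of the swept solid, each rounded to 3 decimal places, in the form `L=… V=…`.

L=903.715 V=25551.943

2πR = 2π·41 = 257.610598
per-turn = √(257.610598² + 17.5²) = √(66363.2200 + 306.25) = √66669.4700 = 258.204318
L = 3.5 × 258.204318 = 903.715114
V = π·3² × L = 28.274334 × 903.715114 = 25551.942870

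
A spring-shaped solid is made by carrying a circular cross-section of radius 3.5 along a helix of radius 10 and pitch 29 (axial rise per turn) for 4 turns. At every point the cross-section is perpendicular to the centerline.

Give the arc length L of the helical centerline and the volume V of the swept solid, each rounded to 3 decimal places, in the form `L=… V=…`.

2πR = 2π·10 = 62.831853
per-turn = √(62.831853² + 29²) = √(3947.8418 + 841) = √4788.8418 = 69.201458
L = 4 × 69.201458 = 276.805831
V = π·3.5² × L = 38.484510 × 276.805831 = 10652.736779

L=276.806 V=10652.737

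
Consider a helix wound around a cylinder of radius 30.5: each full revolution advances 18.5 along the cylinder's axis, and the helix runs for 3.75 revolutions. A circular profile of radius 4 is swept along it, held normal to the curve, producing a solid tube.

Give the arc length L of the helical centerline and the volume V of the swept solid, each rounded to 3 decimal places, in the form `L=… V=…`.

2πR = 2π·30.5 = 191.637152
per-turn = √(191.637152² + 18.5²) = √(36724.7980 + 342.25) = √37067.0480 = 192.528045
L = 3.75 × 192.528045 = 721.980167
V = π·4² × L = 50.265482 × 721.980167 = 36290.681441

L=721.980 V=36290.681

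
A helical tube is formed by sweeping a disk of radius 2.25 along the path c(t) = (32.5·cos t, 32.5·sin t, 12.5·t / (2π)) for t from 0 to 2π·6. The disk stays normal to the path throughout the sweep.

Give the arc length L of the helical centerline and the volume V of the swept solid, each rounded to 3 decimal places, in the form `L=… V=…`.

L=1227.514 V=19522.774

2πR = 2π·32.5 = 204.203522
per-turn = √(204.203522² + 12.5²) = √(41699.0786 + 156.25) = √41855.3286 = 204.585749
L = 6 × 204.585749 = 1227.514493
V = π·2.25² × L = 15.904313 × 1227.514493 = 19522.774467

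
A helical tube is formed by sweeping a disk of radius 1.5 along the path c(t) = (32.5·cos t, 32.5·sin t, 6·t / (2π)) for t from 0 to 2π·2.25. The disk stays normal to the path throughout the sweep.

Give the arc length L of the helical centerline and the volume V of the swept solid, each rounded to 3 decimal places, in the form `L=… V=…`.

2πR = 2π·32.5 = 204.203522
per-turn = √(204.203522² + 6²) = √(41699.0786 + 36) = √41735.0786 = 204.291651
L = 2.25 × 204.291651 = 459.656214
V = π·1.5² × L = 7.068583 × 459.656214 = 3249.118319

L=459.656 V=3249.118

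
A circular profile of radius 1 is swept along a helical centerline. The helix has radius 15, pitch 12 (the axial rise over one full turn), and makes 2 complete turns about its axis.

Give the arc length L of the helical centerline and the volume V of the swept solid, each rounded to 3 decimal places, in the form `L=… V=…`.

L=190.017 V=596.957

2πR = 2π·15 = 94.247780
per-turn = √(94.247780² + 12²) = √(8882.6440 + 144) = √9026.6440 = 95.008652
L = 2 × 95.008652 = 190.017304
V = π·1² × L = 3.141593 × 190.017304 = 596.956967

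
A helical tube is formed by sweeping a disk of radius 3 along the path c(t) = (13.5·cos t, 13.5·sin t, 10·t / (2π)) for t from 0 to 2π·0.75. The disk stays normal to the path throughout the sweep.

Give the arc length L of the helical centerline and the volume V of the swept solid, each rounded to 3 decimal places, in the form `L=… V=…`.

L=64.058 V=1811.192

2πR = 2π·13.5 = 84.823002
per-turn = √(84.823002² + 10²) = √(7194.9416 + 100) = √7294.9416 = 85.410430
L = 0.75 × 85.410430 = 64.057823
V = π·3² × L = 28.274334 × 64.057823 = 1811.192268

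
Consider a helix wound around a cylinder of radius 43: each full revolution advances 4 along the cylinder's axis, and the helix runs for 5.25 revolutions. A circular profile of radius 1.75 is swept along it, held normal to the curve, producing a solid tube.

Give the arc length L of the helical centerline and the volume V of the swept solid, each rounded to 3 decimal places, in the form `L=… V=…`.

2πR = 2π·43 = 270.176968
per-turn = √(270.176968² + 4²) = √(72995.5942 + 16) = √73011.5942 = 270.206577
L = 5.25 × 270.206577 = 1418.584528
V = π·1.75² × L = 9.621128 × 1418.584528 = 13648.382618

L=1418.585 V=13648.383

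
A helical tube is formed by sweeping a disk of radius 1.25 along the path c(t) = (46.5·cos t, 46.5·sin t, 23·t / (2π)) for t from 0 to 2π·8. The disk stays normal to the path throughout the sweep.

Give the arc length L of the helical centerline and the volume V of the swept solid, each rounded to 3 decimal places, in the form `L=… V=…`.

L=2344.576 V=11508.911

2πR = 2π·46.5 = 292.168117
per-turn = √(292.168117² + 23²) = √(85362.2085 + 529) = √85891.2085 = 293.072019
L = 8 × 293.072019 = 2344.576154
V = π·1.25² × L = 4.908739 × 2344.576154 = 11508.911283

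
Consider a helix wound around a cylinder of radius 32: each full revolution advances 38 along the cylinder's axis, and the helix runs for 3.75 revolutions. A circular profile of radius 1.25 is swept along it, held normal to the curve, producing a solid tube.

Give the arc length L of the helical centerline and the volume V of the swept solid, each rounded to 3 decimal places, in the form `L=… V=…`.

2πR = 2π·32 = 201.061930
per-turn = √(201.061930² + 38²) = √(40425.8996 + 1444) = √41869.8996 = 204.621357
L = 3.75 × 204.621357 = 767.330088
V = π·1.25² × L = 4.908739 × 767.330088 = 3766.622760

L=767.330 V=3766.623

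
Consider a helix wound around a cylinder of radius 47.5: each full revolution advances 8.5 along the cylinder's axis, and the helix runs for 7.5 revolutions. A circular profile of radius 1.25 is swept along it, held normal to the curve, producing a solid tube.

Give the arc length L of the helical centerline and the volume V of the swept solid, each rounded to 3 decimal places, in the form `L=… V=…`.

2πR = 2π·47.5 = 298.451302
per-turn = √(298.451302² + 8.5²) = √(89073.1797 + 72.25) = √89145.4297 = 298.572319
L = 7.5 × 298.572319 = 2239.292393
V = π·1.25² × L = 4.908739 × 2239.292393 = 10992.100830

L=2239.292 V=10992.101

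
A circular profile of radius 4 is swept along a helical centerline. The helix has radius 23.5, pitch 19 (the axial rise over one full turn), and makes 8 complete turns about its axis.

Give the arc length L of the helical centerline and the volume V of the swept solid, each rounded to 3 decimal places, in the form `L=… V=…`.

2πR = 2π·23.5 = 147.654855
per-turn = √(147.654855² + 19²) = √(21801.9561 + 361) = √22162.9561 = 148.872281
L = 8 × 148.872281 = 1190.978250
V = π·4² × L = 50.265482 × 1190.978250 = 59865.096329

L=1190.978 V=59865.096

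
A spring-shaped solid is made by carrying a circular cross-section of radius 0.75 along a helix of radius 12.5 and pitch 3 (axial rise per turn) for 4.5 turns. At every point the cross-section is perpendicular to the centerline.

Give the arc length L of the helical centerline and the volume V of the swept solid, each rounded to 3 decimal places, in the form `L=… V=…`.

L=353.687 V=625.016

2πR = 2π·12.5 = 78.539816
per-turn = √(78.539816² + 3²) = √(6168.5028 + 9) = √6177.5028 = 78.597091
L = 4.5 × 78.597091 = 353.686911
V = π·0.75² × L = 1.767146 × 353.686911 = 625.016362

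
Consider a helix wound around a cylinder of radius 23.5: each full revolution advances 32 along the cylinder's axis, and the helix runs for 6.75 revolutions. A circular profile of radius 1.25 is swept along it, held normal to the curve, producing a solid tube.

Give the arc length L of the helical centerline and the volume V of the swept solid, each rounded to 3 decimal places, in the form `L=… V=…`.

L=1019.808 V=5005.969

2πR = 2π·23.5 = 147.654855
per-turn = √(147.654855² + 32²) = √(21801.9561 + 1024) = √22825.9561 = 151.082614
L = 6.75 × 151.082614 = 1019.807642
V = π·1.25² × L = 4.908739 × 1019.807642 = 5005.969054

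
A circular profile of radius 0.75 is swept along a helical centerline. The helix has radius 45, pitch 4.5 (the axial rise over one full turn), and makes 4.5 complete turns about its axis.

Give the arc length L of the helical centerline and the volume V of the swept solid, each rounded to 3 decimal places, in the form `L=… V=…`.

L=1272.506 V=2248.704

2πR = 2π·45 = 282.743339
per-turn = √(282.743339² + 4.5²) = √(79943.7956 + 20.25) = √79964.0456 = 282.779146
L = 4.5 × 282.779146 = 1272.506159
V = π·0.75² × L = 1.767146 × 1272.506159 = 2248.704000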